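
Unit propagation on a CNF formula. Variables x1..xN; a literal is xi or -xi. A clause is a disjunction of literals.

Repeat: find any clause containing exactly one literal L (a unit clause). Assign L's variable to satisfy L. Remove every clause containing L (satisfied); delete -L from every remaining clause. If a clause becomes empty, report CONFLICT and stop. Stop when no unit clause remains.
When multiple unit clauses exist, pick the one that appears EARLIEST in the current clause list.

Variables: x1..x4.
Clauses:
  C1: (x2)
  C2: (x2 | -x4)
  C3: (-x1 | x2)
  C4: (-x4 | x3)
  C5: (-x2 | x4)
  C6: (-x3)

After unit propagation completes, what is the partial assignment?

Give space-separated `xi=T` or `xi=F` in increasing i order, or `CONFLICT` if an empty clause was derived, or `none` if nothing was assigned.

unit clause [2] forces x2=T; simplify:
  drop -2 from [-2, 4] -> [4]
  satisfied 3 clause(s); 3 remain; assigned so far: [2]
unit clause [4] forces x4=T; simplify:
  drop -4 from [-4, 3] -> [3]
  satisfied 1 clause(s); 2 remain; assigned so far: [2, 4]
unit clause [3] forces x3=T; simplify:
  drop -3 from [-3] -> [] (empty!)
  satisfied 1 clause(s); 1 remain; assigned so far: [2, 3, 4]
CONFLICT (empty clause)

Answer: CONFLICT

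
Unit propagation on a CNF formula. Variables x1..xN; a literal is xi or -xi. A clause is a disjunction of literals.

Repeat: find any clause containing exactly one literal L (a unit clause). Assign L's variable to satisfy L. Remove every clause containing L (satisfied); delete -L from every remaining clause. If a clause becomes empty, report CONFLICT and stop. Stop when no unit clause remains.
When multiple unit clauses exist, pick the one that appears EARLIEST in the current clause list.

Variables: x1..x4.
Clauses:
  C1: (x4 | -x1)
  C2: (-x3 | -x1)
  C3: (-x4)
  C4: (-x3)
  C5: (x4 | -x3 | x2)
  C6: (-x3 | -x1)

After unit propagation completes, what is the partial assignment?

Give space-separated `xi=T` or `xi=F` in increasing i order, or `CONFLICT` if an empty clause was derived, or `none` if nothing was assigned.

Answer: x1=F x3=F x4=F

Derivation:
unit clause [-4] forces x4=F; simplify:
  drop 4 from [4, -1] -> [-1]
  drop 4 from [4, -3, 2] -> [-3, 2]
  satisfied 1 clause(s); 5 remain; assigned so far: [4]
unit clause [-1] forces x1=F; simplify:
  satisfied 3 clause(s); 2 remain; assigned so far: [1, 4]
unit clause [-3] forces x3=F; simplify:
  satisfied 2 clause(s); 0 remain; assigned so far: [1, 3, 4]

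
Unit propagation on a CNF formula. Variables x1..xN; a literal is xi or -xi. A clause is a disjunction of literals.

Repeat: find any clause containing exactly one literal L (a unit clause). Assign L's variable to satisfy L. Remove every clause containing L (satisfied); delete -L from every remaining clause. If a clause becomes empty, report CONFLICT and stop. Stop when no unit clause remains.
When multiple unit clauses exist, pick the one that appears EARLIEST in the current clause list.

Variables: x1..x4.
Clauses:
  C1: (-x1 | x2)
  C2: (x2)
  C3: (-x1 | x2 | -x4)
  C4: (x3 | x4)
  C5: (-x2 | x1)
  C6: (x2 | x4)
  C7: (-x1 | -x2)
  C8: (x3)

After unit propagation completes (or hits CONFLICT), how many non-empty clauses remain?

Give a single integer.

unit clause [2] forces x2=T; simplify:
  drop -2 from [-2, 1] -> [1]
  drop -2 from [-1, -2] -> [-1]
  satisfied 4 clause(s); 4 remain; assigned so far: [2]
unit clause [1] forces x1=T; simplify:
  drop -1 from [-1] -> [] (empty!)
  satisfied 1 clause(s); 3 remain; assigned so far: [1, 2]
CONFLICT (empty clause)

Answer: 2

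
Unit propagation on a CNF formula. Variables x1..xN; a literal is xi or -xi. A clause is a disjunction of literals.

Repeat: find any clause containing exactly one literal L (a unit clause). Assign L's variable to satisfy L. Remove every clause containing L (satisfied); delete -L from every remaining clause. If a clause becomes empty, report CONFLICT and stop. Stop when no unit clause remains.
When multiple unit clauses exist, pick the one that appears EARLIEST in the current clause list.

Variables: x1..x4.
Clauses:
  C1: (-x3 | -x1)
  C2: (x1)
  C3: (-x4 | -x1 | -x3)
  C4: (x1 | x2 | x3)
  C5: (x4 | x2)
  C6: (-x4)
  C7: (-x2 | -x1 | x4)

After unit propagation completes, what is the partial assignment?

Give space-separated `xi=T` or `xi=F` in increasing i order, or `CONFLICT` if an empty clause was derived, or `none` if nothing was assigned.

Answer: CONFLICT

Derivation:
unit clause [1] forces x1=T; simplify:
  drop -1 from [-3, -1] -> [-3]
  drop -1 from [-4, -1, -3] -> [-4, -3]
  drop -1 from [-2, -1, 4] -> [-2, 4]
  satisfied 2 clause(s); 5 remain; assigned so far: [1]
unit clause [-3] forces x3=F; simplify:
  satisfied 2 clause(s); 3 remain; assigned so far: [1, 3]
unit clause [-4] forces x4=F; simplify:
  drop 4 from [4, 2] -> [2]
  drop 4 from [-2, 4] -> [-2]
  satisfied 1 clause(s); 2 remain; assigned so far: [1, 3, 4]
unit clause [2] forces x2=T; simplify:
  drop -2 from [-2] -> [] (empty!)
  satisfied 1 clause(s); 1 remain; assigned so far: [1, 2, 3, 4]
CONFLICT (empty clause)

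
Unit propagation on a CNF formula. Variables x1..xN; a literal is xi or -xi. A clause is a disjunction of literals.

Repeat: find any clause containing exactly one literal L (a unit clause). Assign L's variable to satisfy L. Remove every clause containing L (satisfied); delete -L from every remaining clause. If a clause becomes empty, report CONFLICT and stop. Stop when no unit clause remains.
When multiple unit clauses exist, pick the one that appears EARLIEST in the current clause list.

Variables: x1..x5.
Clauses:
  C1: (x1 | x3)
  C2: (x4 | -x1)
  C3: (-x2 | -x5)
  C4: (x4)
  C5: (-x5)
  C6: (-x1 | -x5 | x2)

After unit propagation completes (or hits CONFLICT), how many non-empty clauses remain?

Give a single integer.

unit clause [4] forces x4=T; simplify:
  satisfied 2 clause(s); 4 remain; assigned so far: [4]
unit clause [-5] forces x5=F; simplify:
  satisfied 3 clause(s); 1 remain; assigned so far: [4, 5]

Answer: 1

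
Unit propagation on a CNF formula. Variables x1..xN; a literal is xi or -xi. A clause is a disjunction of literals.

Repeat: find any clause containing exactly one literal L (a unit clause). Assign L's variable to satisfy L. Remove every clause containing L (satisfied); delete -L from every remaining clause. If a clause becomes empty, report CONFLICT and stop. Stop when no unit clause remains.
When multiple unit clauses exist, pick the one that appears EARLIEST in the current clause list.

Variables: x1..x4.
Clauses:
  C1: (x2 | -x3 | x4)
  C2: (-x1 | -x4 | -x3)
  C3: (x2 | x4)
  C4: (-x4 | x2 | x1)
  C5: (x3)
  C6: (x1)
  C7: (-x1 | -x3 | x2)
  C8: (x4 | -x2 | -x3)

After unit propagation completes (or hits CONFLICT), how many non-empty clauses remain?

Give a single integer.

unit clause [3] forces x3=T; simplify:
  drop -3 from [2, -3, 4] -> [2, 4]
  drop -3 from [-1, -4, -3] -> [-1, -4]
  drop -3 from [-1, -3, 2] -> [-1, 2]
  drop -3 from [4, -2, -3] -> [4, -2]
  satisfied 1 clause(s); 7 remain; assigned so far: [3]
unit clause [1] forces x1=T; simplify:
  drop -1 from [-1, -4] -> [-4]
  drop -1 from [-1, 2] -> [2]
  satisfied 2 clause(s); 5 remain; assigned so far: [1, 3]
unit clause [-4] forces x4=F; simplify:
  drop 4 from [2, 4] -> [2]
  drop 4 from [2, 4] -> [2]
  drop 4 from [4, -2] -> [-2]
  satisfied 1 clause(s); 4 remain; assigned so far: [1, 3, 4]
unit clause [2] forces x2=T; simplify:
  drop -2 from [-2] -> [] (empty!)
  satisfied 3 clause(s); 1 remain; assigned so far: [1, 2, 3, 4]
CONFLICT (empty clause)

Answer: 0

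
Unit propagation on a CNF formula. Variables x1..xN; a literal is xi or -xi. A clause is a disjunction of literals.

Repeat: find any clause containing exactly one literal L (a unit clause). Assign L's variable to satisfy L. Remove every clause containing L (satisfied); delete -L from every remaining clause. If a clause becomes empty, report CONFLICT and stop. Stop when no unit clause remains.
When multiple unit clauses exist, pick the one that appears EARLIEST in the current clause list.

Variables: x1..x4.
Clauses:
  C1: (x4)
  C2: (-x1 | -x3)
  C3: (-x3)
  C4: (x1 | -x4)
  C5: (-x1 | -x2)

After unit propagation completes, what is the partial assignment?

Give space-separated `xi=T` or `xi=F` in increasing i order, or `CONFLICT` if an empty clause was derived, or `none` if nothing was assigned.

Answer: x1=T x2=F x3=F x4=T

Derivation:
unit clause [4] forces x4=T; simplify:
  drop -4 from [1, -4] -> [1]
  satisfied 1 clause(s); 4 remain; assigned so far: [4]
unit clause [-3] forces x3=F; simplify:
  satisfied 2 clause(s); 2 remain; assigned so far: [3, 4]
unit clause [1] forces x1=T; simplify:
  drop -1 from [-1, -2] -> [-2]
  satisfied 1 clause(s); 1 remain; assigned so far: [1, 3, 4]
unit clause [-2] forces x2=F; simplify:
  satisfied 1 clause(s); 0 remain; assigned so far: [1, 2, 3, 4]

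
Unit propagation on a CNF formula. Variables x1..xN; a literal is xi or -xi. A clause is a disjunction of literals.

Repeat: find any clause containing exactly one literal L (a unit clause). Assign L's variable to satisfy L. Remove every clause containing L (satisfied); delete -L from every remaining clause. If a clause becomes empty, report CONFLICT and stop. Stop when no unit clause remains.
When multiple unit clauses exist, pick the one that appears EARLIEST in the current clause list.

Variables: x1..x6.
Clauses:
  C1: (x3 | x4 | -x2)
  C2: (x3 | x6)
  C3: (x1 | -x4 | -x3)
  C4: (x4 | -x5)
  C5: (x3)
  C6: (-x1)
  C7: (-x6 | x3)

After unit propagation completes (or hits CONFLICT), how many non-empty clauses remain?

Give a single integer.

unit clause [3] forces x3=T; simplify:
  drop -3 from [1, -4, -3] -> [1, -4]
  satisfied 4 clause(s); 3 remain; assigned so far: [3]
unit clause [-1] forces x1=F; simplify:
  drop 1 from [1, -4] -> [-4]
  satisfied 1 clause(s); 2 remain; assigned so far: [1, 3]
unit clause [-4] forces x4=F; simplify:
  drop 4 from [4, -5] -> [-5]
  satisfied 1 clause(s); 1 remain; assigned so far: [1, 3, 4]
unit clause [-5] forces x5=F; simplify:
  satisfied 1 clause(s); 0 remain; assigned so far: [1, 3, 4, 5]

Answer: 0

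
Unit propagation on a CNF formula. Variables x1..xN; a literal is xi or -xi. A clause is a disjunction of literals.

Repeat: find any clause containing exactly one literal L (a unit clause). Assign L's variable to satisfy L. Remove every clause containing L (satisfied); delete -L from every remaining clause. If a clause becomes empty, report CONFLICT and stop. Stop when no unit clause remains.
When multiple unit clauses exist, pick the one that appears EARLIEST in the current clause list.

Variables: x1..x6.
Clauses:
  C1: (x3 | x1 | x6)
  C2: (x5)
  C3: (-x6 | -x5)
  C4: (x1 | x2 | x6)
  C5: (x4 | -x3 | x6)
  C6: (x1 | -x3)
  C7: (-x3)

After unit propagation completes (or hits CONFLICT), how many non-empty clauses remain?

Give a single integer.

unit clause [5] forces x5=T; simplify:
  drop -5 from [-6, -5] -> [-6]
  satisfied 1 clause(s); 6 remain; assigned so far: [5]
unit clause [-6] forces x6=F; simplify:
  drop 6 from [3, 1, 6] -> [3, 1]
  drop 6 from [1, 2, 6] -> [1, 2]
  drop 6 from [4, -3, 6] -> [4, -3]
  satisfied 1 clause(s); 5 remain; assigned so far: [5, 6]
unit clause [-3] forces x3=F; simplify:
  drop 3 from [3, 1] -> [1]
  satisfied 3 clause(s); 2 remain; assigned so far: [3, 5, 6]
unit clause [1] forces x1=T; simplify:
  satisfied 2 clause(s); 0 remain; assigned so far: [1, 3, 5, 6]

Answer: 0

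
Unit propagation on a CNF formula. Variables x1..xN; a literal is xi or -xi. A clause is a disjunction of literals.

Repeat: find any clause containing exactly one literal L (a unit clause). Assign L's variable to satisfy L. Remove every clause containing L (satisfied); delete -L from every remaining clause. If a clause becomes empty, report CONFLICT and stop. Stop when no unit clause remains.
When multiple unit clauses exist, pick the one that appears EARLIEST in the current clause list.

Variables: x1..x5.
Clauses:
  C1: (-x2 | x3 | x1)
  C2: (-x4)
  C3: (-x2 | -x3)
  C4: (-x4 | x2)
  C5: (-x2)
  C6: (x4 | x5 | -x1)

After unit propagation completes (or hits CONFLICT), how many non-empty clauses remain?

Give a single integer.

Answer: 1

Derivation:
unit clause [-4] forces x4=F; simplify:
  drop 4 from [4, 5, -1] -> [5, -1]
  satisfied 2 clause(s); 4 remain; assigned so far: [4]
unit clause [-2] forces x2=F; simplify:
  satisfied 3 clause(s); 1 remain; assigned so far: [2, 4]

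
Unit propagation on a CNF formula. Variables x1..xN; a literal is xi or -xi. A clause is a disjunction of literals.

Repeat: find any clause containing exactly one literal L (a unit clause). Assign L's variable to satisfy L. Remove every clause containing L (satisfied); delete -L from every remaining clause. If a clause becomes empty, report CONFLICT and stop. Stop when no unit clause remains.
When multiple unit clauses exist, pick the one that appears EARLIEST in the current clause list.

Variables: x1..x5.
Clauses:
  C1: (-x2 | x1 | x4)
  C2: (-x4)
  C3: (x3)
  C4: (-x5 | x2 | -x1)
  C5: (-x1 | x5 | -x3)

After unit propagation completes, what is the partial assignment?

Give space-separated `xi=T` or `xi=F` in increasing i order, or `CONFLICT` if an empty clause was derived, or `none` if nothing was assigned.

unit clause [-4] forces x4=F; simplify:
  drop 4 from [-2, 1, 4] -> [-2, 1]
  satisfied 1 clause(s); 4 remain; assigned so far: [4]
unit clause [3] forces x3=T; simplify:
  drop -3 from [-1, 5, -3] -> [-1, 5]
  satisfied 1 clause(s); 3 remain; assigned so far: [3, 4]

Answer: x3=T x4=F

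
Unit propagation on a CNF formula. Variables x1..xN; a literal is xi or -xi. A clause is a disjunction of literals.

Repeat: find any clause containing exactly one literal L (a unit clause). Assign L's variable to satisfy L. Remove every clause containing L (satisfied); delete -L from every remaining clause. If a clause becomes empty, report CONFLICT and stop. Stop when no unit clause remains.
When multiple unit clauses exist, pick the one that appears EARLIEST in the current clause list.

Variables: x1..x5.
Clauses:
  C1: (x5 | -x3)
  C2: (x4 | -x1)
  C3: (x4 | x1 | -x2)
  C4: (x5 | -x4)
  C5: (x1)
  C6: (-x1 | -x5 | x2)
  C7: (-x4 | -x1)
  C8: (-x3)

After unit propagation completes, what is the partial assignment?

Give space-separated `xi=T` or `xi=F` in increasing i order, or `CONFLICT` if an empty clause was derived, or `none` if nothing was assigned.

unit clause [1] forces x1=T; simplify:
  drop -1 from [4, -1] -> [4]
  drop -1 from [-1, -5, 2] -> [-5, 2]
  drop -1 from [-4, -1] -> [-4]
  satisfied 2 clause(s); 6 remain; assigned so far: [1]
unit clause [4] forces x4=T; simplify:
  drop -4 from [5, -4] -> [5]
  drop -4 from [-4] -> [] (empty!)
  satisfied 1 clause(s); 5 remain; assigned so far: [1, 4]
CONFLICT (empty clause)

Answer: CONFLICT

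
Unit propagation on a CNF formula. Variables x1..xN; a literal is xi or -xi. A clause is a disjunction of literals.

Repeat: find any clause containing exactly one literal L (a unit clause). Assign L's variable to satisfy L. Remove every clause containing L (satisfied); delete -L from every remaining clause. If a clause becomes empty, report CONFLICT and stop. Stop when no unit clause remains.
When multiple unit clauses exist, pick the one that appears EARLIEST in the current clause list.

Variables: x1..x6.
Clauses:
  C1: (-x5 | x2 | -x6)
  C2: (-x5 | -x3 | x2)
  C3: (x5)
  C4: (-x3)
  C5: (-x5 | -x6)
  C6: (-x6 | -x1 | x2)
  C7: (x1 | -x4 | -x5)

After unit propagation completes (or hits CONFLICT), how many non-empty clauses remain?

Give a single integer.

Answer: 1

Derivation:
unit clause [5] forces x5=T; simplify:
  drop -5 from [-5, 2, -6] -> [2, -6]
  drop -5 from [-5, -3, 2] -> [-3, 2]
  drop -5 from [-5, -6] -> [-6]
  drop -5 from [1, -4, -5] -> [1, -4]
  satisfied 1 clause(s); 6 remain; assigned so far: [5]
unit clause [-3] forces x3=F; simplify:
  satisfied 2 clause(s); 4 remain; assigned so far: [3, 5]
unit clause [-6] forces x6=F; simplify:
  satisfied 3 clause(s); 1 remain; assigned so far: [3, 5, 6]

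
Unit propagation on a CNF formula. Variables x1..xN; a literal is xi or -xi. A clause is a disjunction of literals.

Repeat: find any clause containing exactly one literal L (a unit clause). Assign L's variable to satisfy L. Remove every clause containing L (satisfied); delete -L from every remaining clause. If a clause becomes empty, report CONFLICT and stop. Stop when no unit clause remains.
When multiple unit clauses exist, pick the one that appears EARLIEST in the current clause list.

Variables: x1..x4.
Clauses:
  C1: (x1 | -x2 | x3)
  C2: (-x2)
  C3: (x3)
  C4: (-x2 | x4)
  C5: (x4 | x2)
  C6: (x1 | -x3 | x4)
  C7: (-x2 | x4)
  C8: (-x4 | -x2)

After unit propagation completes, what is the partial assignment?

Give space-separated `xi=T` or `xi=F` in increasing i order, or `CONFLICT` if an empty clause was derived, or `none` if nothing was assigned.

Answer: x2=F x3=T x4=T

Derivation:
unit clause [-2] forces x2=F; simplify:
  drop 2 from [4, 2] -> [4]
  satisfied 5 clause(s); 3 remain; assigned so far: [2]
unit clause [3] forces x3=T; simplify:
  drop -3 from [1, -3, 4] -> [1, 4]
  satisfied 1 clause(s); 2 remain; assigned so far: [2, 3]
unit clause [4] forces x4=T; simplify:
  satisfied 2 clause(s); 0 remain; assigned so far: [2, 3, 4]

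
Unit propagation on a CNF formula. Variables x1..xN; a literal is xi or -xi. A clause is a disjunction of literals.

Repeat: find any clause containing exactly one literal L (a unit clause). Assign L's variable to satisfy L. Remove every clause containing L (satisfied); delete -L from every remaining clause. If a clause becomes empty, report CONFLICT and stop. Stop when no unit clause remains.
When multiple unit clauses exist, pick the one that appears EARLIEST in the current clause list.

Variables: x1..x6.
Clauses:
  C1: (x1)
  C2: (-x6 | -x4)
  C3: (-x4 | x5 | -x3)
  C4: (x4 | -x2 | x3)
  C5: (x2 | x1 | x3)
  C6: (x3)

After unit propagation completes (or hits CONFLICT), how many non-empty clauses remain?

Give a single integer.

unit clause [1] forces x1=T; simplify:
  satisfied 2 clause(s); 4 remain; assigned so far: [1]
unit clause [3] forces x3=T; simplify:
  drop -3 from [-4, 5, -3] -> [-4, 5]
  satisfied 2 clause(s); 2 remain; assigned so far: [1, 3]

Answer: 2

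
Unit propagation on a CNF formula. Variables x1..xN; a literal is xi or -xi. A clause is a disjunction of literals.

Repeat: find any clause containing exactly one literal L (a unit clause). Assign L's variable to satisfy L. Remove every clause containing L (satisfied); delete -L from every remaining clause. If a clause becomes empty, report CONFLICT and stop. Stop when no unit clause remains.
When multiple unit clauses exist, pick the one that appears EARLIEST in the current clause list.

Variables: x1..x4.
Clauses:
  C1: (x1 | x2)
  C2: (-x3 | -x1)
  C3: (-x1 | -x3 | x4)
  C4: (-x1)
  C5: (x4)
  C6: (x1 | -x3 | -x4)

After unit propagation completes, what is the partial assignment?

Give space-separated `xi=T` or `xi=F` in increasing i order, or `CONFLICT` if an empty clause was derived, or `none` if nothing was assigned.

unit clause [-1] forces x1=F; simplify:
  drop 1 from [1, 2] -> [2]
  drop 1 from [1, -3, -4] -> [-3, -4]
  satisfied 3 clause(s); 3 remain; assigned so far: [1]
unit clause [2] forces x2=T; simplify:
  satisfied 1 clause(s); 2 remain; assigned so far: [1, 2]
unit clause [4] forces x4=T; simplify:
  drop -4 from [-3, -4] -> [-3]
  satisfied 1 clause(s); 1 remain; assigned so far: [1, 2, 4]
unit clause [-3] forces x3=F; simplify:
  satisfied 1 clause(s); 0 remain; assigned so far: [1, 2, 3, 4]

Answer: x1=F x2=T x3=F x4=T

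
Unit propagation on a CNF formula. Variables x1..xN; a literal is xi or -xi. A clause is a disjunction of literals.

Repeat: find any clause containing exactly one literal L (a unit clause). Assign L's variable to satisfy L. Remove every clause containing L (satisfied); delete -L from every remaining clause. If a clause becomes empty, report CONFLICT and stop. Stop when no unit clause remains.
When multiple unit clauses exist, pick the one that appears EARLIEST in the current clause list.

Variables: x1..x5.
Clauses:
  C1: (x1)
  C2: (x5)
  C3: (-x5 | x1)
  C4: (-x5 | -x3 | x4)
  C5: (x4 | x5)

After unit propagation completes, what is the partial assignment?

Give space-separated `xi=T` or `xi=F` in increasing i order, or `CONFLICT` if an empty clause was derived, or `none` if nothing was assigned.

Answer: x1=T x5=T

Derivation:
unit clause [1] forces x1=T; simplify:
  satisfied 2 clause(s); 3 remain; assigned so far: [1]
unit clause [5] forces x5=T; simplify:
  drop -5 from [-5, -3, 4] -> [-3, 4]
  satisfied 2 clause(s); 1 remain; assigned so far: [1, 5]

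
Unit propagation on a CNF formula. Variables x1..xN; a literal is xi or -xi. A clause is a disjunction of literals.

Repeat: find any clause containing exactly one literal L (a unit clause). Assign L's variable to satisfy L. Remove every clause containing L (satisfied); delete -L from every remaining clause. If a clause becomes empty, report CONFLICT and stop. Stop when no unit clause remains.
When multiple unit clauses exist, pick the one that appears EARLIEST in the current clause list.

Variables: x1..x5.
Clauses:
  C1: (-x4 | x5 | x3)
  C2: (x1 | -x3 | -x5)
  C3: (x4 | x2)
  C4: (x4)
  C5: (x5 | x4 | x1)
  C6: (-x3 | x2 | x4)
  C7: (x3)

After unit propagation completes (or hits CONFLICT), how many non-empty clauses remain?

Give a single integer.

unit clause [4] forces x4=T; simplify:
  drop -4 from [-4, 5, 3] -> [5, 3]
  satisfied 4 clause(s); 3 remain; assigned so far: [4]
unit clause [3] forces x3=T; simplify:
  drop -3 from [1, -3, -5] -> [1, -5]
  satisfied 2 clause(s); 1 remain; assigned so far: [3, 4]

Answer: 1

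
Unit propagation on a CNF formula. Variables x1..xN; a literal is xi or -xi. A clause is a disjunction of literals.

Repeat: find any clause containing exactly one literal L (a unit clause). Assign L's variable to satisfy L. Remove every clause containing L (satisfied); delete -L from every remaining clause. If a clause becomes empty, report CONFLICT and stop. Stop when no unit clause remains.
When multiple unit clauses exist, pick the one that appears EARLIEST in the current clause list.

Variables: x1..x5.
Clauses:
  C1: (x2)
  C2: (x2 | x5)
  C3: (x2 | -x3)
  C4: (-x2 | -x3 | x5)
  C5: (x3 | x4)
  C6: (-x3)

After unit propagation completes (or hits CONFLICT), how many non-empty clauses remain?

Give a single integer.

unit clause [2] forces x2=T; simplify:
  drop -2 from [-2, -3, 5] -> [-3, 5]
  satisfied 3 clause(s); 3 remain; assigned so far: [2]
unit clause [-3] forces x3=F; simplify:
  drop 3 from [3, 4] -> [4]
  satisfied 2 clause(s); 1 remain; assigned so far: [2, 3]
unit clause [4] forces x4=T; simplify:
  satisfied 1 clause(s); 0 remain; assigned so far: [2, 3, 4]

Answer: 0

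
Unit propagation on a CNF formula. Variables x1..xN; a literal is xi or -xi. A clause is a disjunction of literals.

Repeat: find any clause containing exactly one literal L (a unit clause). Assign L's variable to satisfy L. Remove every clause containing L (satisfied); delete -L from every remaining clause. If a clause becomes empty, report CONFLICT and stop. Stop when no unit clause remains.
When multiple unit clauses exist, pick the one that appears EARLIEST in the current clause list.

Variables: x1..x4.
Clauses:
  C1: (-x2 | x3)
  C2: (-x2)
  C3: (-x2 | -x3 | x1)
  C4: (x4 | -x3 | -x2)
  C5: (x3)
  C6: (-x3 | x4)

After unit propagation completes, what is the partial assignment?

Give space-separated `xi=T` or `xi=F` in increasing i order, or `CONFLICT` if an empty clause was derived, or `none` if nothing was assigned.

Answer: x2=F x3=T x4=T

Derivation:
unit clause [-2] forces x2=F; simplify:
  satisfied 4 clause(s); 2 remain; assigned so far: [2]
unit clause [3] forces x3=T; simplify:
  drop -3 from [-3, 4] -> [4]
  satisfied 1 clause(s); 1 remain; assigned so far: [2, 3]
unit clause [4] forces x4=T; simplify:
  satisfied 1 clause(s); 0 remain; assigned so far: [2, 3, 4]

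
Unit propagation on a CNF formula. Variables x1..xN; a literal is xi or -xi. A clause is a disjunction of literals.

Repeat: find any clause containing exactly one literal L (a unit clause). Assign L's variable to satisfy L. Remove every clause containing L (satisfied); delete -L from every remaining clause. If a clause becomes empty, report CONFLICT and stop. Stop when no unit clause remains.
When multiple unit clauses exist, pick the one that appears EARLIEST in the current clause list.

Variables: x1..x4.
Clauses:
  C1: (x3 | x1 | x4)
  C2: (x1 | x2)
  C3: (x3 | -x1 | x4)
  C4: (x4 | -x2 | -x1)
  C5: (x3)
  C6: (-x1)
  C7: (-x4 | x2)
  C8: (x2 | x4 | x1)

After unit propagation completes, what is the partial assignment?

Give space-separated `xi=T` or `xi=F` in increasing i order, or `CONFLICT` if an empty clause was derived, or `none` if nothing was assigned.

unit clause [3] forces x3=T; simplify:
  satisfied 3 clause(s); 5 remain; assigned so far: [3]
unit clause [-1] forces x1=F; simplify:
  drop 1 from [1, 2] -> [2]
  drop 1 from [2, 4, 1] -> [2, 4]
  satisfied 2 clause(s); 3 remain; assigned so far: [1, 3]
unit clause [2] forces x2=T; simplify:
  satisfied 3 clause(s); 0 remain; assigned so far: [1, 2, 3]

Answer: x1=F x2=T x3=T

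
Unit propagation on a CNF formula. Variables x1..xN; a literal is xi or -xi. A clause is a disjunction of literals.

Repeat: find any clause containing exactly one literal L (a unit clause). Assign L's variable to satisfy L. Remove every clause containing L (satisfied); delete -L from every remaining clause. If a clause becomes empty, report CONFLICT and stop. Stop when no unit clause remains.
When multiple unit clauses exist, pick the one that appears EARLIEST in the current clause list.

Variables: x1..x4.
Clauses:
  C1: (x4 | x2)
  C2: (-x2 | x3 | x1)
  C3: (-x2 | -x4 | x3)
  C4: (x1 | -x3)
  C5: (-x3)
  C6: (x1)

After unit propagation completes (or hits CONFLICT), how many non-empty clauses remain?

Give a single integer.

unit clause [-3] forces x3=F; simplify:
  drop 3 from [-2, 3, 1] -> [-2, 1]
  drop 3 from [-2, -4, 3] -> [-2, -4]
  satisfied 2 clause(s); 4 remain; assigned so far: [3]
unit clause [1] forces x1=T; simplify:
  satisfied 2 clause(s); 2 remain; assigned so far: [1, 3]

Answer: 2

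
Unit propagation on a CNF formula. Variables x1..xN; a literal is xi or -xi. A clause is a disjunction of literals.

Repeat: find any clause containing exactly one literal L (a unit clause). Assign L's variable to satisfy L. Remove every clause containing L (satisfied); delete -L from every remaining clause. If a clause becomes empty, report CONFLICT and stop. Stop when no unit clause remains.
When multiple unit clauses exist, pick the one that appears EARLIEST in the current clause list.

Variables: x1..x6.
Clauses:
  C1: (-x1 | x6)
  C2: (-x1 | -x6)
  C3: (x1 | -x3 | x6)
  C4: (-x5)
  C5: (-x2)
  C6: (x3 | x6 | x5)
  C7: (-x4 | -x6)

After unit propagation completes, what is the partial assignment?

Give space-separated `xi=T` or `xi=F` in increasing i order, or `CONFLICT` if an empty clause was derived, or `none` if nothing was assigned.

unit clause [-5] forces x5=F; simplify:
  drop 5 from [3, 6, 5] -> [3, 6]
  satisfied 1 clause(s); 6 remain; assigned so far: [5]
unit clause [-2] forces x2=F; simplify:
  satisfied 1 clause(s); 5 remain; assigned so far: [2, 5]

Answer: x2=F x5=F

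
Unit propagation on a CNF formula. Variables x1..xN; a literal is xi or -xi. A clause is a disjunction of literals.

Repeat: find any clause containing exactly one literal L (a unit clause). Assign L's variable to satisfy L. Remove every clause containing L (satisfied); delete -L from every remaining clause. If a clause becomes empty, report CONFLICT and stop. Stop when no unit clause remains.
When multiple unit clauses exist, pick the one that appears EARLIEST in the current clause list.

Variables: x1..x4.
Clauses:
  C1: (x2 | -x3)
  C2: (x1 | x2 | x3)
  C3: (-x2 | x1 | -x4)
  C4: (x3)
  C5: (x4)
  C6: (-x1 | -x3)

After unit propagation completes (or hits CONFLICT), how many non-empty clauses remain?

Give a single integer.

unit clause [3] forces x3=T; simplify:
  drop -3 from [2, -3] -> [2]
  drop -3 from [-1, -3] -> [-1]
  satisfied 2 clause(s); 4 remain; assigned so far: [3]
unit clause [2] forces x2=T; simplify:
  drop -2 from [-2, 1, -4] -> [1, -4]
  satisfied 1 clause(s); 3 remain; assigned so far: [2, 3]
unit clause [4] forces x4=T; simplify:
  drop -4 from [1, -4] -> [1]
  satisfied 1 clause(s); 2 remain; assigned so far: [2, 3, 4]
unit clause [1] forces x1=T; simplify:
  drop -1 from [-1] -> [] (empty!)
  satisfied 1 clause(s); 1 remain; assigned so far: [1, 2, 3, 4]
CONFLICT (empty clause)

Answer: 0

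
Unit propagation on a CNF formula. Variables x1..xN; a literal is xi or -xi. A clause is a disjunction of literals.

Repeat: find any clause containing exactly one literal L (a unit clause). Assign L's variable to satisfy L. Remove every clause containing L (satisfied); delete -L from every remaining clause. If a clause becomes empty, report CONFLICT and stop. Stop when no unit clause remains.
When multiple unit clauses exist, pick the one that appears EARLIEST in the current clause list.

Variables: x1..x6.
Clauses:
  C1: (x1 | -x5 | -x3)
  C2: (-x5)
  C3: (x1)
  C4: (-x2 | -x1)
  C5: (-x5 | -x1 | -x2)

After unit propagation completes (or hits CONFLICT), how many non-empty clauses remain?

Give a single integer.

Answer: 0

Derivation:
unit clause [-5] forces x5=F; simplify:
  satisfied 3 clause(s); 2 remain; assigned so far: [5]
unit clause [1] forces x1=T; simplify:
  drop -1 from [-2, -1] -> [-2]
  satisfied 1 clause(s); 1 remain; assigned so far: [1, 5]
unit clause [-2] forces x2=F; simplify:
  satisfied 1 clause(s); 0 remain; assigned so far: [1, 2, 5]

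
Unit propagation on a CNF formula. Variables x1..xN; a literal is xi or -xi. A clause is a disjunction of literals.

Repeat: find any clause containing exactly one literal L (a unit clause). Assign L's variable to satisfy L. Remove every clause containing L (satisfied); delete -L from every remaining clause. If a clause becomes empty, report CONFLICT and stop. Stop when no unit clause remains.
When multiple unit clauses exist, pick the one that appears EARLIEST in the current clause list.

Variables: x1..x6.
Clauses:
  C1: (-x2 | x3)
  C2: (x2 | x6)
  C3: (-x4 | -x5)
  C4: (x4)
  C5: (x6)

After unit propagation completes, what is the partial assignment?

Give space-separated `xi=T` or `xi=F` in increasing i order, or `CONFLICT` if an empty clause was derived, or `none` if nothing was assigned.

unit clause [4] forces x4=T; simplify:
  drop -4 from [-4, -5] -> [-5]
  satisfied 1 clause(s); 4 remain; assigned so far: [4]
unit clause [-5] forces x5=F; simplify:
  satisfied 1 clause(s); 3 remain; assigned so far: [4, 5]
unit clause [6] forces x6=T; simplify:
  satisfied 2 clause(s); 1 remain; assigned so far: [4, 5, 6]

Answer: x4=T x5=F x6=T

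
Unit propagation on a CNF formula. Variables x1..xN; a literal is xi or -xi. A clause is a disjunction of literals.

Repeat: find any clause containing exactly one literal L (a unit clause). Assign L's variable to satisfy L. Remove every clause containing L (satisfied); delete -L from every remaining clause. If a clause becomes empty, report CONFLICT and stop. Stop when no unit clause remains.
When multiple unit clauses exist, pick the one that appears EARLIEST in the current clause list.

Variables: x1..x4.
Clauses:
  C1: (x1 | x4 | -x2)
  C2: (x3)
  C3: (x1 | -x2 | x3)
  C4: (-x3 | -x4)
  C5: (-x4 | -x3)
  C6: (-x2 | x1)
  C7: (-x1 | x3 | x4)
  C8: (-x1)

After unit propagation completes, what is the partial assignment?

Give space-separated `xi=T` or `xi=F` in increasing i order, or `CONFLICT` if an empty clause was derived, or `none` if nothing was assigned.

unit clause [3] forces x3=T; simplify:
  drop -3 from [-3, -4] -> [-4]
  drop -3 from [-4, -3] -> [-4]
  satisfied 3 clause(s); 5 remain; assigned so far: [3]
unit clause [-4] forces x4=F; simplify:
  drop 4 from [1, 4, -2] -> [1, -2]
  satisfied 2 clause(s); 3 remain; assigned so far: [3, 4]
unit clause [-1] forces x1=F; simplify:
  drop 1 from [1, -2] -> [-2]
  drop 1 from [-2, 1] -> [-2]
  satisfied 1 clause(s); 2 remain; assigned so far: [1, 3, 4]
unit clause [-2] forces x2=F; simplify:
  satisfied 2 clause(s); 0 remain; assigned so far: [1, 2, 3, 4]

Answer: x1=F x2=F x3=T x4=F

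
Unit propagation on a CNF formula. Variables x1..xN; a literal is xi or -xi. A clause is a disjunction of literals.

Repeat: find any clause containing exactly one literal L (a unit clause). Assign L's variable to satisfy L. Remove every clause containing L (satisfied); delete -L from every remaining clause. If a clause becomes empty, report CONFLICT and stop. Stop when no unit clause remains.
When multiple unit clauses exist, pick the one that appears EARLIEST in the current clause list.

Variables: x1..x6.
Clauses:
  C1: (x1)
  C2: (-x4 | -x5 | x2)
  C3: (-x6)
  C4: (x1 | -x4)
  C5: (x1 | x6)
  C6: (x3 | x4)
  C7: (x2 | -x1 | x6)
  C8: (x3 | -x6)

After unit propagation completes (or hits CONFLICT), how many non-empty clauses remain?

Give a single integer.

Answer: 1

Derivation:
unit clause [1] forces x1=T; simplify:
  drop -1 from [2, -1, 6] -> [2, 6]
  satisfied 3 clause(s); 5 remain; assigned so far: [1]
unit clause [-6] forces x6=F; simplify:
  drop 6 from [2, 6] -> [2]
  satisfied 2 clause(s); 3 remain; assigned so far: [1, 6]
unit clause [2] forces x2=T; simplify:
  satisfied 2 clause(s); 1 remain; assigned so far: [1, 2, 6]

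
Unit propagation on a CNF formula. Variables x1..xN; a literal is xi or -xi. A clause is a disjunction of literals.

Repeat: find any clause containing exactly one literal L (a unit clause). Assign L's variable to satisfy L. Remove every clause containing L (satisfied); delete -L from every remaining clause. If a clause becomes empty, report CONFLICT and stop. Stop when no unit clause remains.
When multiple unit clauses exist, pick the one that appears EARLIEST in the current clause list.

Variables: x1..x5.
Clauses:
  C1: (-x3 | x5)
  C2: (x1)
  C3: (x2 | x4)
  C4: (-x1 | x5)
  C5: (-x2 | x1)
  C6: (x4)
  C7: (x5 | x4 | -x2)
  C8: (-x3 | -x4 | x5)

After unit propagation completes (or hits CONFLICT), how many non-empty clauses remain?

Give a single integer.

unit clause [1] forces x1=T; simplify:
  drop -1 from [-1, 5] -> [5]
  satisfied 2 clause(s); 6 remain; assigned so far: [1]
unit clause [5] forces x5=T; simplify:
  satisfied 4 clause(s); 2 remain; assigned so far: [1, 5]
unit clause [4] forces x4=T; simplify:
  satisfied 2 clause(s); 0 remain; assigned so far: [1, 4, 5]

Answer: 0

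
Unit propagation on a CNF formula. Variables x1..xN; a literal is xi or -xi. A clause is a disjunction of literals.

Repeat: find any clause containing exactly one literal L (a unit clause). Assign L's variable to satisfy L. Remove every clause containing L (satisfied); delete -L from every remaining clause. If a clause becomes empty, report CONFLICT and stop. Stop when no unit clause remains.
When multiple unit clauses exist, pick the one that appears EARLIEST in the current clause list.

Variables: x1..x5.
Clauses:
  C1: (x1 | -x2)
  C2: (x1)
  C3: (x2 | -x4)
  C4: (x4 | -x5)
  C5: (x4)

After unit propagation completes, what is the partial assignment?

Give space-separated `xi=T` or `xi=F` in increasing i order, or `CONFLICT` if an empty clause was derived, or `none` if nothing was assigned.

Answer: x1=T x2=T x4=T

Derivation:
unit clause [1] forces x1=T; simplify:
  satisfied 2 clause(s); 3 remain; assigned so far: [1]
unit clause [4] forces x4=T; simplify:
  drop -4 from [2, -4] -> [2]
  satisfied 2 clause(s); 1 remain; assigned so far: [1, 4]
unit clause [2] forces x2=T; simplify:
  satisfied 1 clause(s); 0 remain; assigned so far: [1, 2, 4]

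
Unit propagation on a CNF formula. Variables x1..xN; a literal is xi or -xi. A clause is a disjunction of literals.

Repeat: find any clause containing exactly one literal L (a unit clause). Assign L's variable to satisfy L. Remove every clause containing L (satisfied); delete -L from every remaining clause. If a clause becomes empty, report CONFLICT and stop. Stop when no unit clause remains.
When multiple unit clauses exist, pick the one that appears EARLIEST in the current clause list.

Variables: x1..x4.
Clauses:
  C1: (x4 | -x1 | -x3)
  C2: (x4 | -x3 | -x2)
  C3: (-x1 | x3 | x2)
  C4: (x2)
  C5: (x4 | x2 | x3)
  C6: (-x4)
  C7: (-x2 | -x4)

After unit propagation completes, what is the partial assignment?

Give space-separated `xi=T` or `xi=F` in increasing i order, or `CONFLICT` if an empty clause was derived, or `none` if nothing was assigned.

Answer: x2=T x3=F x4=F

Derivation:
unit clause [2] forces x2=T; simplify:
  drop -2 from [4, -3, -2] -> [4, -3]
  drop -2 from [-2, -4] -> [-4]
  satisfied 3 clause(s); 4 remain; assigned so far: [2]
unit clause [-4] forces x4=F; simplify:
  drop 4 from [4, -1, -3] -> [-1, -3]
  drop 4 from [4, -3] -> [-3]
  satisfied 2 clause(s); 2 remain; assigned so far: [2, 4]
unit clause [-3] forces x3=F; simplify:
  satisfied 2 clause(s); 0 remain; assigned so far: [2, 3, 4]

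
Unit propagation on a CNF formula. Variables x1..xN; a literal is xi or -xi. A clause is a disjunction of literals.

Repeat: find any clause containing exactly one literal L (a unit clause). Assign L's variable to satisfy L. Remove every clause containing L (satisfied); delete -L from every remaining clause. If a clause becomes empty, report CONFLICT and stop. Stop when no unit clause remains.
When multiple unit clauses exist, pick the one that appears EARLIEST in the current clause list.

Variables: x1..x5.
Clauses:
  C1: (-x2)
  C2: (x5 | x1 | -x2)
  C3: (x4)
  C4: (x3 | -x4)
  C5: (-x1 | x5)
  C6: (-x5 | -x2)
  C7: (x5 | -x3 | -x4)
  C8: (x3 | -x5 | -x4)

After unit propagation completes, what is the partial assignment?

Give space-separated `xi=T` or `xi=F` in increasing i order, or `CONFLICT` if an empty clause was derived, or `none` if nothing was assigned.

Answer: x2=F x3=T x4=T x5=T

Derivation:
unit clause [-2] forces x2=F; simplify:
  satisfied 3 clause(s); 5 remain; assigned so far: [2]
unit clause [4] forces x4=T; simplify:
  drop -4 from [3, -4] -> [3]
  drop -4 from [5, -3, -4] -> [5, -3]
  drop -4 from [3, -5, -4] -> [3, -5]
  satisfied 1 clause(s); 4 remain; assigned so far: [2, 4]
unit clause [3] forces x3=T; simplify:
  drop -3 from [5, -3] -> [5]
  satisfied 2 clause(s); 2 remain; assigned so far: [2, 3, 4]
unit clause [5] forces x5=T; simplify:
  satisfied 2 clause(s); 0 remain; assigned so far: [2, 3, 4, 5]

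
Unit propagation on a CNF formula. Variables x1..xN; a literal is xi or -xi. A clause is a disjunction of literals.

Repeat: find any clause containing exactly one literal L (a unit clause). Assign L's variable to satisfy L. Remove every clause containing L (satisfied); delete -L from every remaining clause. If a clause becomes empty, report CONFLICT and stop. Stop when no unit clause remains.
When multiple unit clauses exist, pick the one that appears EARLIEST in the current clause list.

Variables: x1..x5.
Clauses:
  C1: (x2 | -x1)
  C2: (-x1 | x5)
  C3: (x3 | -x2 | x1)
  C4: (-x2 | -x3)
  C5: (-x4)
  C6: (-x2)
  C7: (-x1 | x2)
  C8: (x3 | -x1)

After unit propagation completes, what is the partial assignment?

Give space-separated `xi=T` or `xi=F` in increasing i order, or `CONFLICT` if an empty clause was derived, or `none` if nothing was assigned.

unit clause [-4] forces x4=F; simplify:
  satisfied 1 clause(s); 7 remain; assigned so far: [4]
unit clause [-2] forces x2=F; simplify:
  drop 2 from [2, -1] -> [-1]
  drop 2 from [-1, 2] -> [-1]
  satisfied 3 clause(s); 4 remain; assigned so far: [2, 4]
unit clause [-1] forces x1=F; simplify:
  satisfied 4 clause(s); 0 remain; assigned so far: [1, 2, 4]

Answer: x1=F x2=F x4=F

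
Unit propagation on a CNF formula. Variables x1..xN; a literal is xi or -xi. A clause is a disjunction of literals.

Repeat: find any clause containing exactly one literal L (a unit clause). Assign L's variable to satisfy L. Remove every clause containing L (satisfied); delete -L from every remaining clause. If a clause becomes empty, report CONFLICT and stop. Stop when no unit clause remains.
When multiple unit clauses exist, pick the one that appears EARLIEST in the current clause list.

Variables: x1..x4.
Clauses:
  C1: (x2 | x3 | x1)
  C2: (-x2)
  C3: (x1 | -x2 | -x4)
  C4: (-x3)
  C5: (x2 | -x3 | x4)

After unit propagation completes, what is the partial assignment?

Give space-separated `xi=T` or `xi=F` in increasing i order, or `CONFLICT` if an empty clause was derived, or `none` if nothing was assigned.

Answer: x1=T x2=F x3=F

Derivation:
unit clause [-2] forces x2=F; simplify:
  drop 2 from [2, 3, 1] -> [3, 1]
  drop 2 from [2, -3, 4] -> [-3, 4]
  satisfied 2 clause(s); 3 remain; assigned so far: [2]
unit clause [-3] forces x3=F; simplify:
  drop 3 from [3, 1] -> [1]
  satisfied 2 clause(s); 1 remain; assigned so far: [2, 3]
unit clause [1] forces x1=T; simplify:
  satisfied 1 clause(s); 0 remain; assigned so far: [1, 2, 3]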